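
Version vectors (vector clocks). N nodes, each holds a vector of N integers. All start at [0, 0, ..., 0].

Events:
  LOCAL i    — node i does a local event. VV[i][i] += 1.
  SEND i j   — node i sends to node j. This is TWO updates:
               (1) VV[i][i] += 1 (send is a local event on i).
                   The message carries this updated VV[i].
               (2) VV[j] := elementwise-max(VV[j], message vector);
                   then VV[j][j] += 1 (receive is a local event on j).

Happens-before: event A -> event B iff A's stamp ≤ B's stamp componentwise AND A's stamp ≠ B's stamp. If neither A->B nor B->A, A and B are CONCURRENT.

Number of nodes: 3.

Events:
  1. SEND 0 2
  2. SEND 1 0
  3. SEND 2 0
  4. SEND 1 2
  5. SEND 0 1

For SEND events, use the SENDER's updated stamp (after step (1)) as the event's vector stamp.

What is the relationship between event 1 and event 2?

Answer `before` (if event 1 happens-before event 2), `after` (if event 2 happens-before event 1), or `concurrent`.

Answer: concurrent

Derivation:
Initial: VV[0]=[0, 0, 0]
Initial: VV[1]=[0, 0, 0]
Initial: VV[2]=[0, 0, 0]
Event 1: SEND 0->2: VV[0][0]++ -> VV[0]=[1, 0, 0], msg_vec=[1, 0, 0]; VV[2]=max(VV[2],msg_vec) then VV[2][2]++ -> VV[2]=[1, 0, 1]
Event 2: SEND 1->0: VV[1][1]++ -> VV[1]=[0, 1, 0], msg_vec=[0, 1, 0]; VV[0]=max(VV[0],msg_vec) then VV[0][0]++ -> VV[0]=[2, 1, 0]
Event 3: SEND 2->0: VV[2][2]++ -> VV[2]=[1, 0, 2], msg_vec=[1, 0, 2]; VV[0]=max(VV[0],msg_vec) then VV[0][0]++ -> VV[0]=[3, 1, 2]
Event 4: SEND 1->2: VV[1][1]++ -> VV[1]=[0, 2, 0], msg_vec=[0, 2, 0]; VV[2]=max(VV[2],msg_vec) then VV[2][2]++ -> VV[2]=[1, 2, 3]
Event 5: SEND 0->1: VV[0][0]++ -> VV[0]=[4, 1, 2], msg_vec=[4, 1, 2]; VV[1]=max(VV[1],msg_vec) then VV[1][1]++ -> VV[1]=[4, 3, 2]
Event 1 stamp: [1, 0, 0]
Event 2 stamp: [0, 1, 0]
[1, 0, 0] <= [0, 1, 0]? False
[0, 1, 0] <= [1, 0, 0]? False
Relation: concurrent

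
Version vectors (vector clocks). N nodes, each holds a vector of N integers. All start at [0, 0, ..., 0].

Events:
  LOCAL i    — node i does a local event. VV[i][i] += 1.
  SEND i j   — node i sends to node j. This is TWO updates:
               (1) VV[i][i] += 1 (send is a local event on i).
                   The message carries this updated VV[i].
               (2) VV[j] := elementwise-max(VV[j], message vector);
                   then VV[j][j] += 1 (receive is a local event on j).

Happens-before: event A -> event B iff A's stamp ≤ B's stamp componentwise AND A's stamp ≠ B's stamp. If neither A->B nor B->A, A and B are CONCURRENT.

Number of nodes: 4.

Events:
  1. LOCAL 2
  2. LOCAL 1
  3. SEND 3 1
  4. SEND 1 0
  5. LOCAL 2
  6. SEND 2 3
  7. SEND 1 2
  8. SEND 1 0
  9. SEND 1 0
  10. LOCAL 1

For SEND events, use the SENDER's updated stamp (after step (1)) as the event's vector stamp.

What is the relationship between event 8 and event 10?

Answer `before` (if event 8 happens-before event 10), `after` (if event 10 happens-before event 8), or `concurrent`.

Initial: VV[0]=[0, 0, 0, 0]
Initial: VV[1]=[0, 0, 0, 0]
Initial: VV[2]=[0, 0, 0, 0]
Initial: VV[3]=[0, 0, 0, 0]
Event 1: LOCAL 2: VV[2][2]++ -> VV[2]=[0, 0, 1, 0]
Event 2: LOCAL 1: VV[1][1]++ -> VV[1]=[0, 1, 0, 0]
Event 3: SEND 3->1: VV[3][3]++ -> VV[3]=[0, 0, 0, 1], msg_vec=[0, 0, 0, 1]; VV[1]=max(VV[1],msg_vec) then VV[1][1]++ -> VV[1]=[0, 2, 0, 1]
Event 4: SEND 1->0: VV[1][1]++ -> VV[1]=[0, 3, 0, 1], msg_vec=[0, 3, 0, 1]; VV[0]=max(VV[0],msg_vec) then VV[0][0]++ -> VV[0]=[1, 3, 0, 1]
Event 5: LOCAL 2: VV[2][2]++ -> VV[2]=[0, 0, 2, 0]
Event 6: SEND 2->3: VV[2][2]++ -> VV[2]=[0, 0, 3, 0], msg_vec=[0, 0, 3, 0]; VV[3]=max(VV[3],msg_vec) then VV[3][3]++ -> VV[3]=[0, 0, 3, 2]
Event 7: SEND 1->2: VV[1][1]++ -> VV[1]=[0, 4, 0, 1], msg_vec=[0, 4, 0, 1]; VV[2]=max(VV[2],msg_vec) then VV[2][2]++ -> VV[2]=[0, 4, 4, 1]
Event 8: SEND 1->0: VV[1][1]++ -> VV[1]=[0, 5, 0, 1], msg_vec=[0, 5, 0, 1]; VV[0]=max(VV[0],msg_vec) then VV[0][0]++ -> VV[0]=[2, 5, 0, 1]
Event 9: SEND 1->0: VV[1][1]++ -> VV[1]=[0, 6, 0, 1], msg_vec=[0, 6, 0, 1]; VV[0]=max(VV[0],msg_vec) then VV[0][0]++ -> VV[0]=[3, 6, 0, 1]
Event 10: LOCAL 1: VV[1][1]++ -> VV[1]=[0, 7, 0, 1]
Event 8 stamp: [0, 5, 0, 1]
Event 10 stamp: [0, 7, 0, 1]
[0, 5, 0, 1] <= [0, 7, 0, 1]? True
[0, 7, 0, 1] <= [0, 5, 0, 1]? False
Relation: before

Answer: before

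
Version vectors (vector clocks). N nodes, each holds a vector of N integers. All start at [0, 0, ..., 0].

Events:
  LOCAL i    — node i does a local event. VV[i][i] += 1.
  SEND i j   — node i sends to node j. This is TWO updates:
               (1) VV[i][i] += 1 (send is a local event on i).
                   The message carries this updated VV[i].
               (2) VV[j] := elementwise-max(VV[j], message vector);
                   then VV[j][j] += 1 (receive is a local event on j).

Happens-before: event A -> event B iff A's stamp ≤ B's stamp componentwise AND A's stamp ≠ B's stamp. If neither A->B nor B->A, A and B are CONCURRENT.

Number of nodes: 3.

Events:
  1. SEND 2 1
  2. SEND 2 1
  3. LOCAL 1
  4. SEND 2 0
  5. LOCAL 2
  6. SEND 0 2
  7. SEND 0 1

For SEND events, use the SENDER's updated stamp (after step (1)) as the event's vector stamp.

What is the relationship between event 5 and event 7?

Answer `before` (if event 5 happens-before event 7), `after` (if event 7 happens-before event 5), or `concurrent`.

Answer: concurrent

Derivation:
Initial: VV[0]=[0, 0, 0]
Initial: VV[1]=[0, 0, 0]
Initial: VV[2]=[0, 0, 0]
Event 1: SEND 2->1: VV[2][2]++ -> VV[2]=[0, 0, 1], msg_vec=[0, 0, 1]; VV[1]=max(VV[1],msg_vec) then VV[1][1]++ -> VV[1]=[0, 1, 1]
Event 2: SEND 2->1: VV[2][2]++ -> VV[2]=[0, 0, 2], msg_vec=[0, 0, 2]; VV[1]=max(VV[1],msg_vec) then VV[1][1]++ -> VV[1]=[0, 2, 2]
Event 3: LOCAL 1: VV[1][1]++ -> VV[1]=[0, 3, 2]
Event 4: SEND 2->0: VV[2][2]++ -> VV[2]=[0, 0, 3], msg_vec=[0, 0, 3]; VV[0]=max(VV[0],msg_vec) then VV[0][0]++ -> VV[0]=[1, 0, 3]
Event 5: LOCAL 2: VV[2][2]++ -> VV[2]=[0, 0, 4]
Event 6: SEND 0->2: VV[0][0]++ -> VV[0]=[2, 0, 3], msg_vec=[2, 0, 3]; VV[2]=max(VV[2],msg_vec) then VV[2][2]++ -> VV[2]=[2, 0, 5]
Event 7: SEND 0->1: VV[0][0]++ -> VV[0]=[3, 0, 3], msg_vec=[3, 0, 3]; VV[1]=max(VV[1],msg_vec) then VV[1][1]++ -> VV[1]=[3, 4, 3]
Event 5 stamp: [0, 0, 4]
Event 7 stamp: [3, 0, 3]
[0, 0, 4] <= [3, 0, 3]? False
[3, 0, 3] <= [0, 0, 4]? False
Relation: concurrent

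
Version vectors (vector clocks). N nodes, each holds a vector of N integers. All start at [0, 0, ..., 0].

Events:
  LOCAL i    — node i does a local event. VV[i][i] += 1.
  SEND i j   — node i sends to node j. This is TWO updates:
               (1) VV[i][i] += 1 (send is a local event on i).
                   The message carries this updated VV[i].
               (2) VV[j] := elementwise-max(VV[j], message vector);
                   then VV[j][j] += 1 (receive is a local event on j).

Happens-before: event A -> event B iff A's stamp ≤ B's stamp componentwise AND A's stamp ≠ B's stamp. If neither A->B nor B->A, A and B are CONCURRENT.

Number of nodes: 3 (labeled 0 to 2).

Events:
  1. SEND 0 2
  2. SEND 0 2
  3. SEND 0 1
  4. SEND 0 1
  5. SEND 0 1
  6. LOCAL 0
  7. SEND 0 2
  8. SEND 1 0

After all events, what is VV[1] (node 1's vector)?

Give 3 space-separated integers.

Initial: VV[0]=[0, 0, 0]
Initial: VV[1]=[0, 0, 0]
Initial: VV[2]=[0, 0, 0]
Event 1: SEND 0->2: VV[0][0]++ -> VV[0]=[1, 0, 0], msg_vec=[1, 0, 0]; VV[2]=max(VV[2],msg_vec) then VV[2][2]++ -> VV[2]=[1, 0, 1]
Event 2: SEND 0->2: VV[0][0]++ -> VV[0]=[2, 0, 0], msg_vec=[2, 0, 0]; VV[2]=max(VV[2],msg_vec) then VV[2][2]++ -> VV[2]=[2, 0, 2]
Event 3: SEND 0->1: VV[0][0]++ -> VV[0]=[3, 0, 0], msg_vec=[3, 0, 0]; VV[1]=max(VV[1],msg_vec) then VV[1][1]++ -> VV[1]=[3, 1, 0]
Event 4: SEND 0->1: VV[0][0]++ -> VV[0]=[4, 0, 0], msg_vec=[4, 0, 0]; VV[1]=max(VV[1],msg_vec) then VV[1][1]++ -> VV[1]=[4, 2, 0]
Event 5: SEND 0->1: VV[0][0]++ -> VV[0]=[5, 0, 0], msg_vec=[5, 0, 0]; VV[1]=max(VV[1],msg_vec) then VV[1][1]++ -> VV[1]=[5, 3, 0]
Event 6: LOCAL 0: VV[0][0]++ -> VV[0]=[6, 0, 0]
Event 7: SEND 0->2: VV[0][0]++ -> VV[0]=[7, 0, 0], msg_vec=[7, 0, 0]; VV[2]=max(VV[2],msg_vec) then VV[2][2]++ -> VV[2]=[7, 0, 3]
Event 8: SEND 1->0: VV[1][1]++ -> VV[1]=[5, 4, 0], msg_vec=[5, 4, 0]; VV[0]=max(VV[0],msg_vec) then VV[0][0]++ -> VV[0]=[8, 4, 0]
Final vectors: VV[0]=[8, 4, 0]; VV[1]=[5, 4, 0]; VV[2]=[7, 0, 3]

Answer: 5 4 0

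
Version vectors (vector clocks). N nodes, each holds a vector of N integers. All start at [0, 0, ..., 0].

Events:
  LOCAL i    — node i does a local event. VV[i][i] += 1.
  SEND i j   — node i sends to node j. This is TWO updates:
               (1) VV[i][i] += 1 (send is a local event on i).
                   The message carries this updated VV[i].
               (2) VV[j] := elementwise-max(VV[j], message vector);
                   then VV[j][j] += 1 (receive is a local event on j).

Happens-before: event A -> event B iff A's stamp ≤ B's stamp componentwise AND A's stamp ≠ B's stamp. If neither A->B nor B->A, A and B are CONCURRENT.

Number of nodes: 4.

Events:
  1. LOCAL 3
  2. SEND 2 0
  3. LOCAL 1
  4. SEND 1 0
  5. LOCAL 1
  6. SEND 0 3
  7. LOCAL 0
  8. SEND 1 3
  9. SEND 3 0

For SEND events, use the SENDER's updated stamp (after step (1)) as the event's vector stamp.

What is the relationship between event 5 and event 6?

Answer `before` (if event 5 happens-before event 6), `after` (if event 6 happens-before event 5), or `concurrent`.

Initial: VV[0]=[0, 0, 0, 0]
Initial: VV[1]=[0, 0, 0, 0]
Initial: VV[2]=[0, 0, 0, 0]
Initial: VV[3]=[0, 0, 0, 0]
Event 1: LOCAL 3: VV[3][3]++ -> VV[3]=[0, 0, 0, 1]
Event 2: SEND 2->0: VV[2][2]++ -> VV[2]=[0, 0, 1, 0], msg_vec=[0, 0, 1, 0]; VV[0]=max(VV[0],msg_vec) then VV[0][0]++ -> VV[0]=[1, 0, 1, 0]
Event 3: LOCAL 1: VV[1][1]++ -> VV[1]=[0, 1, 0, 0]
Event 4: SEND 1->0: VV[1][1]++ -> VV[1]=[0, 2, 0, 0], msg_vec=[0, 2, 0, 0]; VV[0]=max(VV[0],msg_vec) then VV[0][0]++ -> VV[0]=[2, 2, 1, 0]
Event 5: LOCAL 1: VV[1][1]++ -> VV[1]=[0, 3, 0, 0]
Event 6: SEND 0->3: VV[0][0]++ -> VV[0]=[3, 2, 1, 0], msg_vec=[3, 2, 1, 0]; VV[3]=max(VV[3],msg_vec) then VV[3][3]++ -> VV[3]=[3, 2, 1, 2]
Event 7: LOCAL 0: VV[0][0]++ -> VV[0]=[4, 2, 1, 0]
Event 8: SEND 1->3: VV[1][1]++ -> VV[1]=[0, 4, 0, 0], msg_vec=[0, 4, 0, 0]; VV[3]=max(VV[3],msg_vec) then VV[3][3]++ -> VV[3]=[3, 4, 1, 3]
Event 9: SEND 3->0: VV[3][3]++ -> VV[3]=[3, 4, 1, 4], msg_vec=[3, 4, 1, 4]; VV[0]=max(VV[0],msg_vec) then VV[0][0]++ -> VV[0]=[5, 4, 1, 4]
Event 5 stamp: [0, 3, 0, 0]
Event 6 stamp: [3, 2, 1, 0]
[0, 3, 0, 0] <= [3, 2, 1, 0]? False
[3, 2, 1, 0] <= [0, 3, 0, 0]? False
Relation: concurrent

Answer: concurrent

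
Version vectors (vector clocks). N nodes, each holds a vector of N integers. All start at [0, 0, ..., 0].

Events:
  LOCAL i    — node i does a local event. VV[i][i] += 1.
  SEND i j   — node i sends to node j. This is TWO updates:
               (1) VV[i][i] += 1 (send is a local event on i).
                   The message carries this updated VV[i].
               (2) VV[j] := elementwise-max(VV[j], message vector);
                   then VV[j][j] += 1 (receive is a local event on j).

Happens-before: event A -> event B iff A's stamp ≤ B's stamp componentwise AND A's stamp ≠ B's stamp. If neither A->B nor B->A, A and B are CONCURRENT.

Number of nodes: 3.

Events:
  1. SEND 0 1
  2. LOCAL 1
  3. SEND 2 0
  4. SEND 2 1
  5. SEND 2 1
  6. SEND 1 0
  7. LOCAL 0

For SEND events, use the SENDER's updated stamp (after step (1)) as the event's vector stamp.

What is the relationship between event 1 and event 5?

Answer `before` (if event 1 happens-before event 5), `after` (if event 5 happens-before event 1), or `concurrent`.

Initial: VV[0]=[0, 0, 0]
Initial: VV[1]=[0, 0, 0]
Initial: VV[2]=[0, 0, 0]
Event 1: SEND 0->1: VV[0][0]++ -> VV[0]=[1, 0, 0], msg_vec=[1, 0, 0]; VV[1]=max(VV[1],msg_vec) then VV[1][1]++ -> VV[1]=[1, 1, 0]
Event 2: LOCAL 1: VV[1][1]++ -> VV[1]=[1, 2, 0]
Event 3: SEND 2->0: VV[2][2]++ -> VV[2]=[0, 0, 1], msg_vec=[0, 0, 1]; VV[0]=max(VV[0],msg_vec) then VV[0][0]++ -> VV[0]=[2, 0, 1]
Event 4: SEND 2->1: VV[2][2]++ -> VV[2]=[0, 0, 2], msg_vec=[0, 0, 2]; VV[1]=max(VV[1],msg_vec) then VV[1][1]++ -> VV[1]=[1, 3, 2]
Event 5: SEND 2->1: VV[2][2]++ -> VV[2]=[0, 0, 3], msg_vec=[0, 0, 3]; VV[1]=max(VV[1],msg_vec) then VV[1][1]++ -> VV[1]=[1, 4, 3]
Event 6: SEND 1->0: VV[1][1]++ -> VV[1]=[1, 5, 3], msg_vec=[1, 5, 3]; VV[0]=max(VV[0],msg_vec) then VV[0][0]++ -> VV[0]=[3, 5, 3]
Event 7: LOCAL 0: VV[0][0]++ -> VV[0]=[4, 5, 3]
Event 1 stamp: [1, 0, 0]
Event 5 stamp: [0, 0, 3]
[1, 0, 0] <= [0, 0, 3]? False
[0, 0, 3] <= [1, 0, 0]? False
Relation: concurrent

Answer: concurrent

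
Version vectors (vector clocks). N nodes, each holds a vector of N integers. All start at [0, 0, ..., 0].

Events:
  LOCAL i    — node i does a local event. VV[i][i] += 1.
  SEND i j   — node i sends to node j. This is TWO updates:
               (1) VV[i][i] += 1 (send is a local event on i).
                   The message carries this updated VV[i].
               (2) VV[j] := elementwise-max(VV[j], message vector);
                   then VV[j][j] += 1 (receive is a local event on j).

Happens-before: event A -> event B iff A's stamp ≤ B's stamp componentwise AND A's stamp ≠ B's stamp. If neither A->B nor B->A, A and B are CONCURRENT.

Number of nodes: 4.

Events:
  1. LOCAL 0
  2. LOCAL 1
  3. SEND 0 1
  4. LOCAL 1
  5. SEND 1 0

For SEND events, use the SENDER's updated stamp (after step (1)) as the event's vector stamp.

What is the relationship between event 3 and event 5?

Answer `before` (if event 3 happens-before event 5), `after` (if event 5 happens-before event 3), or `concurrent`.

Initial: VV[0]=[0, 0, 0, 0]
Initial: VV[1]=[0, 0, 0, 0]
Initial: VV[2]=[0, 0, 0, 0]
Initial: VV[3]=[0, 0, 0, 0]
Event 1: LOCAL 0: VV[0][0]++ -> VV[0]=[1, 0, 0, 0]
Event 2: LOCAL 1: VV[1][1]++ -> VV[1]=[0, 1, 0, 0]
Event 3: SEND 0->1: VV[0][0]++ -> VV[0]=[2, 0, 0, 0], msg_vec=[2, 0, 0, 0]; VV[1]=max(VV[1],msg_vec) then VV[1][1]++ -> VV[1]=[2, 2, 0, 0]
Event 4: LOCAL 1: VV[1][1]++ -> VV[1]=[2, 3, 0, 0]
Event 5: SEND 1->0: VV[1][1]++ -> VV[1]=[2, 4, 0, 0], msg_vec=[2, 4, 0, 0]; VV[0]=max(VV[0],msg_vec) then VV[0][0]++ -> VV[0]=[3, 4, 0, 0]
Event 3 stamp: [2, 0, 0, 0]
Event 5 stamp: [2, 4, 0, 0]
[2, 0, 0, 0] <= [2, 4, 0, 0]? True
[2, 4, 0, 0] <= [2, 0, 0, 0]? False
Relation: before

Answer: before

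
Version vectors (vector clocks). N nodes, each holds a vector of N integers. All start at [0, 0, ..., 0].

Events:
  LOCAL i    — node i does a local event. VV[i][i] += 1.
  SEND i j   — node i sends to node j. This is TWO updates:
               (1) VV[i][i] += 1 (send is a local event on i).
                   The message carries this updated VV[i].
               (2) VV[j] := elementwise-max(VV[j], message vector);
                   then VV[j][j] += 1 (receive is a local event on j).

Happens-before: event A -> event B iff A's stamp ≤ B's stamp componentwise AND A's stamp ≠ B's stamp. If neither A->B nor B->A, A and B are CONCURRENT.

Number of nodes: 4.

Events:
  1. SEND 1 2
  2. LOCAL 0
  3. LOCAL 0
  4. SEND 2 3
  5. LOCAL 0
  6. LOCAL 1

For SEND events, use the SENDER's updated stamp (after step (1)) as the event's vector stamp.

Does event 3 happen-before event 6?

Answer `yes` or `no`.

Initial: VV[0]=[0, 0, 0, 0]
Initial: VV[1]=[0, 0, 0, 0]
Initial: VV[2]=[0, 0, 0, 0]
Initial: VV[3]=[0, 0, 0, 0]
Event 1: SEND 1->2: VV[1][1]++ -> VV[1]=[0, 1, 0, 0], msg_vec=[0, 1, 0, 0]; VV[2]=max(VV[2],msg_vec) then VV[2][2]++ -> VV[2]=[0, 1, 1, 0]
Event 2: LOCAL 0: VV[0][0]++ -> VV[0]=[1, 0, 0, 0]
Event 3: LOCAL 0: VV[0][0]++ -> VV[0]=[2, 0, 0, 0]
Event 4: SEND 2->3: VV[2][2]++ -> VV[2]=[0, 1, 2, 0], msg_vec=[0, 1, 2, 0]; VV[3]=max(VV[3],msg_vec) then VV[3][3]++ -> VV[3]=[0, 1, 2, 1]
Event 5: LOCAL 0: VV[0][0]++ -> VV[0]=[3, 0, 0, 0]
Event 6: LOCAL 1: VV[1][1]++ -> VV[1]=[0, 2, 0, 0]
Event 3 stamp: [2, 0, 0, 0]
Event 6 stamp: [0, 2, 0, 0]
[2, 0, 0, 0] <= [0, 2, 0, 0]? False. Equal? False. Happens-before: False

Answer: no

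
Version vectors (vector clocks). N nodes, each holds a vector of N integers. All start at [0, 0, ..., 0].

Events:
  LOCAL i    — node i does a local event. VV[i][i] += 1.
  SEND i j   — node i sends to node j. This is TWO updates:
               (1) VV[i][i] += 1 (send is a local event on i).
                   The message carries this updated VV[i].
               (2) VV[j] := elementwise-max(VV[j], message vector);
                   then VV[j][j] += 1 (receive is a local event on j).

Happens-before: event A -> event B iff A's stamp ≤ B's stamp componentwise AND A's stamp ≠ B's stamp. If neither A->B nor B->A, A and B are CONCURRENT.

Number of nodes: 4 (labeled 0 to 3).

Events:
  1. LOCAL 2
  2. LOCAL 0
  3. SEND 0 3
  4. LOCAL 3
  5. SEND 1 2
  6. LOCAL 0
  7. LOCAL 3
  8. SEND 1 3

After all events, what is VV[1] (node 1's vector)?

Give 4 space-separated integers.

Initial: VV[0]=[0, 0, 0, 0]
Initial: VV[1]=[0, 0, 0, 0]
Initial: VV[2]=[0, 0, 0, 0]
Initial: VV[3]=[0, 0, 0, 0]
Event 1: LOCAL 2: VV[2][2]++ -> VV[2]=[0, 0, 1, 0]
Event 2: LOCAL 0: VV[0][0]++ -> VV[0]=[1, 0, 0, 0]
Event 3: SEND 0->3: VV[0][0]++ -> VV[0]=[2, 0, 0, 0], msg_vec=[2, 0, 0, 0]; VV[3]=max(VV[3],msg_vec) then VV[3][3]++ -> VV[3]=[2, 0, 0, 1]
Event 4: LOCAL 3: VV[3][3]++ -> VV[3]=[2, 0, 0, 2]
Event 5: SEND 1->2: VV[1][1]++ -> VV[1]=[0, 1, 0, 0], msg_vec=[0, 1, 0, 0]; VV[2]=max(VV[2],msg_vec) then VV[2][2]++ -> VV[2]=[0, 1, 2, 0]
Event 6: LOCAL 0: VV[0][0]++ -> VV[0]=[3, 0, 0, 0]
Event 7: LOCAL 3: VV[3][3]++ -> VV[3]=[2, 0, 0, 3]
Event 8: SEND 1->3: VV[1][1]++ -> VV[1]=[0, 2, 0, 0], msg_vec=[0, 2, 0, 0]; VV[3]=max(VV[3],msg_vec) then VV[3][3]++ -> VV[3]=[2, 2, 0, 4]
Final vectors: VV[0]=[3, 0, 0, 0]; VV[1]=[0, 2, 0, 0]; VV[2]=[0, 1, 2, 0]; VV[3]=[2, 2, 0, 4]

Answer: 0 2 0 0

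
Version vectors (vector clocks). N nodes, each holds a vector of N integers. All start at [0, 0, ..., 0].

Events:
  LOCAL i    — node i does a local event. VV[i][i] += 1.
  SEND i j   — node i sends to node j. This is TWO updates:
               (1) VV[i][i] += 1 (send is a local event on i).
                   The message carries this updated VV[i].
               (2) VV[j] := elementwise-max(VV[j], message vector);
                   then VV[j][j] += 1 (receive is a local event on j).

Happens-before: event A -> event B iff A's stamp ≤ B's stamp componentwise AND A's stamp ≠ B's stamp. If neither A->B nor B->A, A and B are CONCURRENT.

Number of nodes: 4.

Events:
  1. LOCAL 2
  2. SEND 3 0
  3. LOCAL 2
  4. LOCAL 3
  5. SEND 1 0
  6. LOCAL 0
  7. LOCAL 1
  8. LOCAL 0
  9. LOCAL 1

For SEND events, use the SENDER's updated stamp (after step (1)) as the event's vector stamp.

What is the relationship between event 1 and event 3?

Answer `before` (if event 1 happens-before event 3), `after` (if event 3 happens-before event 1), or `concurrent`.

Initial: VV[0]=[0, 0, 0, 0]
Initial: VV[1]=[0, 0, 0, 0]
Initial: VV[2]=[0, 0, 0, 0]
Initial: VV[3]=[0, 0, 0, 0]
Event 1: LOCAL 2: VV[2][2]++ -> VV[2]=[0, 0, 1, 0]
Event 2: SEND 3->0: VV[3][3]++ -> VV[3]=[0, 0, 0, 1], msg_vec=[0, 0, 0, 1]; VV[0]=max(VV[0],msg_vec) then VV[0][0]++ -> VV[0]=[1, 0, 0, 1]
Event 3: LOCAL 2: VV[2][2]++ -> VV[2]=[0, 0, 2, 0]
Event 4: LOCAL 3: VV[3][3]++ -> VV[3]=[0, 0, 0, 2]
Event 5: SEND 1->0: VV[1][1]++ -> VV[1]=[0, 1, 0, 0], msg_vec=[0, 1, 0, 0]; VV[0]=max(VV[0],msg_vec) then VV[0][0]++ -> VV[0]=[2, 1, 0, 1]
Event 6: LOCAL 0: VV[0][0]++ -> VV[0]=[3, 1, 0, 1]
Event 7: LOCAL 1: VV[1][1]++ -> VV[1]=[0, 2, 0, 0]
Event 8: LOCAL 0: VV[0][0]++ -> VV[0]=[4, 1, 0, 1]
Event 9: LOCAL 1: VV[1][1]++ -> VV[1]=[0, 3, 0, 0]
Event 1 stamp: [0, 0, 1, 0]
Event 3 stamp: [0, 0, 2, 0]
[0, 0, 1, 0] <= [0, 0, 2, 0]? True
[0, 0, 2, 0] <= [0, 0, 1, 0]? False
Relation: before

Answer: before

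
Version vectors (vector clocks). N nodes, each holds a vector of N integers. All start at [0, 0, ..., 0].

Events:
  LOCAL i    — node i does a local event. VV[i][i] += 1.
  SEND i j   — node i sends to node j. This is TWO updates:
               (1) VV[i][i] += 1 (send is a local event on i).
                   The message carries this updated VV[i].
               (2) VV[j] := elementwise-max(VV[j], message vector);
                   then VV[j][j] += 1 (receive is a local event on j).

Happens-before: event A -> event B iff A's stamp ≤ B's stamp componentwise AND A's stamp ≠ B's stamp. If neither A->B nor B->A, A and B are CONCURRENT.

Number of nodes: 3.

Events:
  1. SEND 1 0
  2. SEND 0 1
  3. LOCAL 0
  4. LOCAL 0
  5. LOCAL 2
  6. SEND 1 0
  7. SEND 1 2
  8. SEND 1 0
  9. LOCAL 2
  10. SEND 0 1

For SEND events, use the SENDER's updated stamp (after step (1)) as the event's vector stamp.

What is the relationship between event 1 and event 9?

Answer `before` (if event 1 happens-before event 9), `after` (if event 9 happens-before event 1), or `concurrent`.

Initial: VV[0]=[0, 0, 0]
Initial: VV[1]=[0, 0, 0]
Initial: VV[2]=[0, 0, 0]
Event 1: SEND 1->0: VV[1][1]++ -> VV[1]=[0, 1, 0], msg_vec=[0, 1, 0]; VV[0]=max(VV[0],msg_vec) then VV[0][0]++ -> VV[0]=[1, 1, 0]
Event 2: SEND 0->1: VV[0][0]++ -> VV[0]=[2, 1, 0], msg_vec=[2, 1, 0]; VV[1]=max(VV[1],msg_vec) then VV[1][1]++ -> VV[1]=[2, 2, 0]
Event 3: LOCAL 0: VV[0][0]++ -> VV[0]=[3, 1, 0]
Event 4: LOCAL 0: VV[0][0]++ -> VV[0]=[4, 1, 0]
Event 5: LOCAL 2: VV[2][2]++ -> VV[2]=[0, 0, 1]
Event 6: SEND 1->0: VV[1][1]++ -> VV[1]=[2, 3, 0], msg_vec=[2, 3, 0]; VV[0]=max(VV[0],msg_vec) then VV[0][0]++ -> VV[0]=[5, 3, 0]
Event 7: SEND 1->2: VV[1][1]++ -> VV[1]=[2, 4, 0], msg_vec=[2, 4, 0]; VV[2]=max(VV[2],msg_vec) then VV[2][2]++ -> VV[2]=[2, 4, 2]
Event 8: SEND 1->0: VV[1][1]++ -> VV[1]=[2, 5, 0], msg_vec=[2, 5, 0]; VV[0]=max(VV[0],msg_vec) then VV[0][0]++ -> VV[0]=[6, 5, 0]
Event 9: LOCAL 2: VV[2][2]++ -> VV[2]=[2, 4, 3]
Event 10: SEND 0->1: VV[0][0]++ -> VV[0]=[7, 5, 0], msg_vec=[7, 5, 0]; VV[1]=max(VV[1],msg_vec) then VV[1][1]++ -> VV[1]=[7, 6, 0]
Event 1 stamp: [0, 1, 0]
Event 9 stamp: [2, 4, 3]
[0, 1, 0] <= [2, 4, 3]? True
[2, 4, 3] <= [0, 1, 0]? False
Relation: before

Answer: before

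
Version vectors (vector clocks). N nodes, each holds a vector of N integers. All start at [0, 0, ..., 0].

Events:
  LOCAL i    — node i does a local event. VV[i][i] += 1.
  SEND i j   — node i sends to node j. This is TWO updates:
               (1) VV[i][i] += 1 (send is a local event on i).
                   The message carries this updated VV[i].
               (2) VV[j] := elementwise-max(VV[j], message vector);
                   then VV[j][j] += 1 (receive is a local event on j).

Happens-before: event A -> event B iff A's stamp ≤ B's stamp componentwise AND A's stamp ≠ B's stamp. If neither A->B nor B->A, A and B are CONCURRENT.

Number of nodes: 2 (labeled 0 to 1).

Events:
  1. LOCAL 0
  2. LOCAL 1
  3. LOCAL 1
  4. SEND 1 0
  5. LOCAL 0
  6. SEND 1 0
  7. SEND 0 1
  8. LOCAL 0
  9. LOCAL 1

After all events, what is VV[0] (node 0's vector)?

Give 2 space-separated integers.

Initial: VV[0]=[0, 0]
Initial: VV[1]=[0, 0]
Event 1: LOCAL 0: VV[0][0]++ -> VV[0]=[1, 0]
Event 2: LOCAL 1: VV[1][1]++ -> VV[1]=[0, 1]
Event 3: LOCAL 1: VV[1][1]++ -> VV[1]=[0, 2]
Event 4: SEND 1->0: VV[1][1]++ -> VV[1]=[0, 3], msg_vec=[0, 3]; VV[0]=max(VV[0],msg_vec) then VV[0][0]++ -> VV[0]=[2, 3]
Event 5: LOCAL 0: VV[0][0]++ -> VV[0]=[3, 3]
Event 6: SEND 1->0: VV[1][1]++ -> VV[1]=[0, 4], msg_vec=[0, 4]; VV[0]=max(VV[0],msg_vec) then VV[0][0]++ -> VV[0]=[4, 4]
Event 7: SEND 0->1: VV[0][0]++ -> VV[0]=[5, 4], msg_vec=[5, 4]; VV[1]=max(VV[1],msg_vec) then VV[1][1]++ -> VV[1]=[5, 5]
Event 8: LOCAL 0: VV[0][0]++ -> VV[0]=[6, 4]
Event 9: LOCAL 1: VV[1][1]++ -> VV[1]=[5, 6]
Final vectors: VV[0]=[6, 4]; VV[1]=[5, 6]

Answer: 6 4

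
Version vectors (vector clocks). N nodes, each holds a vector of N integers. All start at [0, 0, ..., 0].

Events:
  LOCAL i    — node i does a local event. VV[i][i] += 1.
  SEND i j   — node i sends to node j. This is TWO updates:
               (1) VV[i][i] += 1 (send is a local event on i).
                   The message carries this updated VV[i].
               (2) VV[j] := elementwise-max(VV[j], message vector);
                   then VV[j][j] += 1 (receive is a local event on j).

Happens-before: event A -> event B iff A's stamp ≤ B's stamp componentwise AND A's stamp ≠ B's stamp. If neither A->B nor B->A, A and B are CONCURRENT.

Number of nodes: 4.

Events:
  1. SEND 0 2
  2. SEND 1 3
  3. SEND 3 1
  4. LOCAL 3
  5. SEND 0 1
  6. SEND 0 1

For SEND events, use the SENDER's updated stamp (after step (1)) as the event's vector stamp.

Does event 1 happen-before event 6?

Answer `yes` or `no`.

Answer: yes

Derivation:
Initial: VV[0]=[0, 0, 0, 0]
Initial: VV[1]=[0, 0, 0, 0]
Initial: VV[2]=[0, 0, 0, 0]
Initial: VV[3]=[0, 0, 0, 0]
Event 1: SEND 0->2: VV[0][0]++ -> VV[0]=[1, 0, 0, 0], msg_vec=[1, 0, 0, 0]; VV[2]=max(VV[2],msg_vec) then VV[2][2]++ -> VV[2]=[1, 0, 1, 0]
Event 2: SEND 1->3: VV[1][1]++ -> VV[1]=[0, 1, 0, 0], msg_vec=[0, 1, 0, 0]; VV[3]=max(VV[3],msg_vec) then VV[3][3]++ -> VV[3]=[0, 1, 0, 1]
Event 3: SEND 3->1: VV[3][3]++ -> VV[3]=[0, 1, 0, 2], msg_vec=[0, 1, 0, 2]; VV[1]=max(VV[1],msg_vec) then VV[1][1]++ -> VV[1]=[0, 2, 0, 2]
Event 4: LOCAL 3: VV[3][3]++ -> VV[3]=[0, 1, 0, 3]
Event 5: SEND 0->1: VV[0][0]++ -> VV[0]=[2, 0, 0, 0], msg_vec=[2, 0, 0, 0]; VV[1]=max(VV[1],msg_vec) then VV[1][1]++ -> VV[1]=[2, 3, 0, 2]
Event 6: SEND 0->1: VV[0][0]++ -> VV[0]=[3, 0, 0, 0], msg_vec=[3, 0, 0, 0]; VV[1]=max(VV[1],msg_vec) then VV[1][1]++ -> VV[1]=[3, 4, 0, 2]
Event 1 stamp: [1, 0, 0, 0]
Event 6 stamp: [3, 0, 0, 0]
[1, 0, 0, 0] <= [3, 0, 0, 0]? True. Equal? False. Happens-before: True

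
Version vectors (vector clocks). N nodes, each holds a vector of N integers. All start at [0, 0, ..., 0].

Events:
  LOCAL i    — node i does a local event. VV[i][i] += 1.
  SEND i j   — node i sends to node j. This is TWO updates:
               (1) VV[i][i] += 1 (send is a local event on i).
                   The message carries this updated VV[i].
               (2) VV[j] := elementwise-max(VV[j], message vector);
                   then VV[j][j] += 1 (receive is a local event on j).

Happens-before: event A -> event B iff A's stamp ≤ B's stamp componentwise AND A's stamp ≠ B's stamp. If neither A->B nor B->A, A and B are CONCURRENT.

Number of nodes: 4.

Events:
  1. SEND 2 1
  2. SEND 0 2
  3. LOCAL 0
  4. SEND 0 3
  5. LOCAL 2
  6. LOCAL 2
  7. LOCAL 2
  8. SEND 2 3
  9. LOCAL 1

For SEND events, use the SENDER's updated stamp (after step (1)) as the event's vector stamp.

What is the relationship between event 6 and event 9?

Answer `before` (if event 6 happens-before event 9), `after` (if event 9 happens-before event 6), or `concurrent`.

Answer: concurrent

Derivation:
Initial: VV[0]=[0, 0, 0, 0]
Initial: VV[1]=[0, 0, 0, 0]
Initial: VV[2]=[0, 0, 0, 0]
Initial: VV[3]=[0, 0, 0, 0]
Event 1: SEND 2->1: VV[2][2]++ -> VV[2]=[0, 0, 1, 0], msg_vec=[0, 0, 1, 0]; VV[1]=max(VV[1],msg_vec) then VV[1][1]++ -> VV[1]=[0, 1, 1, 0]
Event 2: SEND 0->2: VV[0][0]++ -> VV[0]=[1, 0, 0, 0], msg_vec=[1, 0, 0, 0]; VV[2]=max(VV[2],msg_vec) then VV[2][2]++ -> VV[2]=[1, 0, 2, 0]
Event 3: LOCAL 0: VV[0][0]++ -> VV[0]=[2, 0, 0, 0]
Event 4: SEND 0->3: VV[0][0]++ -> VV[0]=[3, 0, 0, 0], msg_vec=[3, 0, 0, 0]; VV[3]=max(VV[3],msg_vec) then VV[3][3]++ -> VV[3]=[3, 0, 0, 1]
Event 5: LOCAL 2: VV[2][2]++ -> VV[2]=[1, 0, 3, 0]
Event 6: LOCAL 2: VV[2][2]++ -> VV[2]=[1, 0, 4, 0]
Event 7: LOCAL 2: VV[2][2]++ -> VV[2]=[1, 0, 5, 0]
Event 8: SEND 2->3: VV[2][2]++ -> VV[2]=[1, 0, 6, 0], msg_vec=[1, 0, 6, 0]; VV[3]=max(VV[3],msg_vec) then VV[3][3]++ -> VV[3]=[3, 0, 6, 2]
Event 9: LOCAL 1: VV[1][1]++ -> VV[1]=[0, 2, 1, 0]
Event 6 stamp: [1, 0, 4, 0]
Event 9 stamp: [0, 2, 1, 0]
[1, 0, 4, 0] <= [0, 2, 1, 0]? False
[0, 2, 1, 0] <= [1, 0, 4, 0]? False
Relation: concurrent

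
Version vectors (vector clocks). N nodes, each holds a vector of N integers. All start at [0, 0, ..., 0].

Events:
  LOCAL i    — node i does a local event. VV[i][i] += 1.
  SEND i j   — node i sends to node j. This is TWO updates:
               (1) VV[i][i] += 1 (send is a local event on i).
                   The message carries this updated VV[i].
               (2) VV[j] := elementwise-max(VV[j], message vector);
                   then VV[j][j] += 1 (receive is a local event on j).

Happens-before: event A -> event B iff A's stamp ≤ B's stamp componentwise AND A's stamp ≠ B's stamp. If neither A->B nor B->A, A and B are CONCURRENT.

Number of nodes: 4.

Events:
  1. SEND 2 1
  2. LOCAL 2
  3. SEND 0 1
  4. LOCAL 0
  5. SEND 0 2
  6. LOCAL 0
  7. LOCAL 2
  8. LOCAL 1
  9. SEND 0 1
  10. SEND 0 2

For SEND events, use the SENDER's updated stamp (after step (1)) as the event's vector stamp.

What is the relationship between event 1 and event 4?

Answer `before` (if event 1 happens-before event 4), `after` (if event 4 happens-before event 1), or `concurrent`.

Initial: VV[0]=[0, 0, 0, 0]
Initial: VV[1]=[0, 0, 0, 0]
Initial: VV[2]=[0, 0, 0, 0]
Initial: VV[3]=[0, 0, 0, 0]
Event 1: SEND 2->1: VV[2][2]++ -> VV[2]=[0, 0, 1, 0], msg_vec=[0, 0, 1, 0]; VV[1]=max(VV[1],msg_vec) then VV[1][1]++ -> VV[1]=[0, 1, 1, 0]
Event 2: LOCAL 2: VV[2][2]++ -> VV[2]=[0, 0, 2, 0]
Event 3: SEND 0->1: VV[0][0]++ -> VV[0]=[1, 0, 0, 0], msg_vec=[1, 0, 0, 0]; VV[1]=max(VV[1],msg_vec) then VV[1][1]++ -> VV[1]=[1, 2, 1, 0]
Event 4: LOCAL 0: VV[0][0]++ -> VV[0]=[2, 0, 0, 0]
Event 5: SEND 0->2: VV[0][0]++ -> VV[0]=[3, 0, 0, 0], msg_vec=[3, 0, 0, 0]; VV[2]=max(VV[2],msg_vec) then VV[2][2]++ -> VV[2]=[3, 0, 3, 0]
Event 6: LOCAL 0: VV[0][0]++ -> VV[0]=[4, 0, 0, 0]
Event 7: LOCAL 2: VV[2][2]++ -> VV[2]=[3, 0, 4, 0]
Event 8: LOCAL 1: VV[1][1]++ -> VV[1]=[1, 3, 1, 0]
Event 9: SEND 0->1: VV[0][0]++ -> VV[0]=[5, 0, 0, 0], msg_vec=[5, 0, 0, 0]; VV[1]=max(VV[1],msg_vec) then VV[1][1]++ -> VV[1]=[5, 4, 1, 0]
Event 10: SEND 0->2: VV[0][0]++ -> VV[0]=[6, 0, 0, 0], msg_vec=[6, 0, 0, 0]; VV[2]=max(VV[2],msg_vec) then VV[2][2]++ -> VV[2]=[6, 0, 5, 0]
Event 1 stamp: [0, 0, 1, 0]
Event 4 stamp: [2, 0, 0, 0]
[0, 0, 1, 0] <= [2, 0, 0, 0]? False
[2, 0, 0, 0] <= [0, 0, 1, 0]? False
Relation: concurrent

Answer: concurrent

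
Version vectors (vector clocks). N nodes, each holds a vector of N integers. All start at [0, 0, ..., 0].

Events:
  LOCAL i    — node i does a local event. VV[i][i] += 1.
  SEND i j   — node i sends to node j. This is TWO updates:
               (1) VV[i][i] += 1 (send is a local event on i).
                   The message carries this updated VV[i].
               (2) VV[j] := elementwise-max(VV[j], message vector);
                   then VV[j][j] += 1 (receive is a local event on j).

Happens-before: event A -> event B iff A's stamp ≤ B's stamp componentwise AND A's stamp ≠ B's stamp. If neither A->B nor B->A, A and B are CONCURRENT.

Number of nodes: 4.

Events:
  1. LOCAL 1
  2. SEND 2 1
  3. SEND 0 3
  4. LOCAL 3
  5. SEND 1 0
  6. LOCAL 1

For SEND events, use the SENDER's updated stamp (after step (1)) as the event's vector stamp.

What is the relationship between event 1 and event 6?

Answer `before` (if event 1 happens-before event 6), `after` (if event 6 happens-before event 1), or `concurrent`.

Answer: before

Derivation:
Initial: VV[0]=[0, 0, 0, 0]
Initial: VV[1]=[0, 0, 0, 0]
Initial: VV[2]=[0, 0, 0, 0]
Initial: VV[3]=[0, 0, 0, 0]
Event 1: LOCAL 1: VV[1][1]++ -> VV[1]=[0, 1, 0, 0]
Event 2: SEND 2->1: VV[2][2]++ -> VV[2]=[0, 0, 1, 0], msg_vec=[0, 0, 1, 0]; VV[1]=max(VV[1],msg_vec) then VV[1][1]++ -> VV[1]=[0, 2, 1, 0]
Event 3: SEND 0->3: VV[0][0]++ -> VV[0]=[1, 0, 0, 0], msg_vec=[1, 0, 0, 0]; VV[3]=max(VV[3],msg_vec) then VV[3][3]++ -> VV[3]=[1, 0, 0, 1]
Event 4: LOCAL 3: VV[3][3]++ -> VV[3]=[1, 0, 0, 2]
Event 5: SEND 1->0: VV[1][1]++ -> VV[1]=[0, 3, 1, 0], msg_vec=[0, 3, 1, 0]; VV[0]=max(VV[0],msg_vec) then VV[0][0]++ -> VV[0]=[2, 3, 1, 0]
Event 6: LOCAL 1: VV[1][1]++ -> VV[1]=[0, 4, 1, 0]
Event 1 stamp: [0, 1, 0, 0]
Event 6 stamp: [0, 4, 1, 0]
[0, 1, 0, 0] <= [0, 4, 1, 0]? True
[0, 4, 1, 0] <= [0, 1, 0, 0]? False
Relation: before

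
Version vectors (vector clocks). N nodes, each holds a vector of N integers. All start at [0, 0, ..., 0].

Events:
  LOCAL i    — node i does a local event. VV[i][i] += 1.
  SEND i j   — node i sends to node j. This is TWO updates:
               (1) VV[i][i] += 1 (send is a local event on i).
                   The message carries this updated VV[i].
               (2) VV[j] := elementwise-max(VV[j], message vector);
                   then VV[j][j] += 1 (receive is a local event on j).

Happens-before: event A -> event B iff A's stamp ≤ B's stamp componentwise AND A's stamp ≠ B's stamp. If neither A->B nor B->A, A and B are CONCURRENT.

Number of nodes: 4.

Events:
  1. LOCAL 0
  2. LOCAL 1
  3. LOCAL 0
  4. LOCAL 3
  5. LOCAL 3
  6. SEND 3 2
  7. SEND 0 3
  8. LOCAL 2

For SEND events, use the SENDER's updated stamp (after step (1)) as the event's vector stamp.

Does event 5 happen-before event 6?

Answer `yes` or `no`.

Answer: yes

Derivation:
Initial: VV[0]=[0, 0, 0, 0]
Initial: VV[1]=[0, 0, 0, 0]
Initial: VV[2]=[0, 0, 0, 0]
Initial: VV[3]=[0, 0, 0, 0]
Event 1: LOCAL 0: VV[0][0]++ -> VV[0]=[1, 0, 0, 0]
Event 2: LOCAL 1: VV[1][1]++ -> VV[1]=[0, 1, 0, 0]
Event 3: LOCAL 0: VV[0][0]++ -> VV[0]=[2, 0, 0, 0]
Event 4: LOCAL 3: VV[3][3]++ -> VV[3]=[0, 0, 0, 1]
Event 5: LOCAL 3: VV[3][3]++ -> VV[3]=[0, 0, 0, 2]
Event 6: SEND 3->2: VV[3][3]++ -> VV[3]=[0, 0, 0, 3], msg_vec=[0, 0, 0, 3]; VV[2]=max(VV[2],msg_vec) then VV[2][2]++ -> VV[2]=[0, 0, 1, 3]
Event 7: SEND 0->3: VV[0][0]++ -> VV[0]=[3, 0, 0, 0], msg_vec=[3, 0, 0, 0]; VV[3]=max(VV[3],msg_vec) then VV[3][3]++ -> VV[3]=[3, 0, 0, 4]
Event 8: LOCAL 2: VV[2][2]++ -> VV[2]=[0, 0, 2, 3]
Event 5 stamp: [0, 0, 0, 2]
Event 6 stamp: [0, 0, 0, 3]
[0, 0, 0, 2] <= [0, 0, 0, 3]? True. Equal? False. Happens-before: True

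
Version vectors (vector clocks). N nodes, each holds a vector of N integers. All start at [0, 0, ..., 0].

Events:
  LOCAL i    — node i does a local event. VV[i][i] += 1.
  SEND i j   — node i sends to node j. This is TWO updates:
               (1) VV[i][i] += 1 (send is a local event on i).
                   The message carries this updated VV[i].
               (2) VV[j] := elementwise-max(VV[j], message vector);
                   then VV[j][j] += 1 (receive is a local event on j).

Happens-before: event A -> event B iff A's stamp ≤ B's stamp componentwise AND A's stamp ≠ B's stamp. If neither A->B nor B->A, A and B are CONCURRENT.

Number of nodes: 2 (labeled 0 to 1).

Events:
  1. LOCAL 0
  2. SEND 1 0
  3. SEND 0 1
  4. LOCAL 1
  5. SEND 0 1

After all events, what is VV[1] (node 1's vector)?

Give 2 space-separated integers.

Answer: 4 4

Derivation:
Initial: VV[0]=[0, 0]
Initial: VV[1]=[0, 0]
Event 1: LOCAL 0: VV[0][0]++ -> VV[0]=[1, 0]
Event 2: SEND 1->0: VV[1][1]++ -> VV[1]=[0, 1], msg_vec=[0, 1]; VV[0]=max(VV[0],msg_vec) then VV[0][0]++ -> VV[0]=[2, 1]
Event 3: SEND 0->1: VV[0][0]++ -> VV[0]=[3, 1], msg_vec=[3, 1]; VV[1]=max(VV[1],msg_vec) then VV[1][1]++ -> VV[1]=[3, 2]
Event 4: LOCAL 1: VV[1][1]++ -> VV[1]=[3, 3]
Event 5: SEND 0->1: VV[0][0]++ -> VV[0]=[4, 1], msg_vec=[4, 1]; VV[1]=max(VV[1],msg_vec) then VV[1][1]++ -> VV[1]=[4, 4]
Final vectors: VV[0]=[4, 1]; VV[1]=[4, 4]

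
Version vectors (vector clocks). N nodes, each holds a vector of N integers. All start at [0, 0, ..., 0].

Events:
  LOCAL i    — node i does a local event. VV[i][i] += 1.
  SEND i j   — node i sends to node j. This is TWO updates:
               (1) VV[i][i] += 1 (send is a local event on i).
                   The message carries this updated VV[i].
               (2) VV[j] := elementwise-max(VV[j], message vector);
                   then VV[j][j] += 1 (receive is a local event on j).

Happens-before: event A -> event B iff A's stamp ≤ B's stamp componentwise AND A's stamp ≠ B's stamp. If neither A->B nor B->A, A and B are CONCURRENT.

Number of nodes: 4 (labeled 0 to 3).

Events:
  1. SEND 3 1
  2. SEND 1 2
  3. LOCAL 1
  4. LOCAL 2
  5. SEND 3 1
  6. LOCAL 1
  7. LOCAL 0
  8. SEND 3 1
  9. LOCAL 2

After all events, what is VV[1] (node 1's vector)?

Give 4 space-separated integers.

Answer: 0 6 0 3

Derivation:
Initial: VV[0]=[0, 0, 0, 0]
Initial: VV[1]=[0, 0, 0, 0]
Initial: VV[2]=[0, 0, 0, 0]
Initial: VV[3]=[0, 0, 0, 0]
Event 1: SEND 3->1: VV[3][3]++ -> VV[3]=[0, 0, 0, 1], msg_vec=[0, 0, 0, 1]; VV[1]=max(VV[1],msg_vec) then VV[1][1]++ -> VV[1]=[0, 1, 0, 1]
Event 2: SEND 1->2: VV[1][1]++ -> VV[1]=[0, 2, 0, 1], msg_vec=[0, 2, 0, 1]; VV[2]=max(VV[2],msg_vec) then VV[2][2]++ -> VV[2]=[0, 2, 1, 1]
Event 3: LOCAL 1: VV[1][1]++ -> VV[1]=[0, 3, 0, 1]
Event 4: LOCAL 2: VV[2][2]++ -> VV[2]=[0, 2, 2, 1]
Event 5: SEND 3->1: VV[3][3]++ -> VV[3]=[0, 0, 0, 2], msg_vec=[0, 0, 0, 2]; VV[1]=max(VV[1],msg_vec) then VV[1][1]++ -> VV[1]=[0, 4, 0, 2]
Event 6: LOCAL 1: VV[1][1]++ -> VV[1]=[0, 5, 0, 2]
Event 7: LOCAL 0: VV[0][0]++ -> VV[0]=[1, 0, 0, 0]
Event 8: SEND 3->1: VV[3][3]++ -> VV[3]=[0, 0, 0, 3], msg_vec=[0, 0, 0, 3]; VV[1]=max(VV[1],msg_vec) then VV[1][1]++ -> VV[1]=[0, 6, 0, 3]
Event 9: LOCAL 2: VV[2][2]++ -> VV[2]=[0, 2, 3, 1]
Final vectors: VV[0]=[1, 0, 0, 0]; VV[1]=[0, 6, 0, 3]; VV[2]=[0, 2, 3, 1]; VV[3]=[0, 0, 0, 3]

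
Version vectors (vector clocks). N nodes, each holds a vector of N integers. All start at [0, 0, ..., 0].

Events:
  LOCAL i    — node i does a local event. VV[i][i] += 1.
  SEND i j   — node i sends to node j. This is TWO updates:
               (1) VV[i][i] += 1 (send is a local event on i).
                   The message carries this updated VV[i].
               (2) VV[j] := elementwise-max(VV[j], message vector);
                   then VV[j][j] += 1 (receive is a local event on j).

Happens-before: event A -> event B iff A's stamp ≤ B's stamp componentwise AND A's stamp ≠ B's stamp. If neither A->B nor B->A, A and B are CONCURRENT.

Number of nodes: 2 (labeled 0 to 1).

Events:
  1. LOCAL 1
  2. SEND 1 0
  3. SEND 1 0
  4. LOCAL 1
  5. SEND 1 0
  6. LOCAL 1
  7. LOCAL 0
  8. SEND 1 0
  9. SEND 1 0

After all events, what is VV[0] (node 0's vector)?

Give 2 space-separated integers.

Answer: 6 8

Derivation:
Initial: VV[0]=[0, 0]
Initial: VV[1]=[0, 0]
Event 1: LOCAL 1: VV[1][1]++ -> VV[1]=[0, 1]
Event 2: SEND 1->0: VV[1][1]++ -> VV[1]=[0, 2], msg_vec=[0, 2]; VV[0]=max(VV[0],msg_vec) then VV[0][0]++ -> VV[0]=[1, 2]
Event 3: SEND 1->0: VV[1][1]++ -> VV[1]=[0, 3], msg_vec=[0, 3]; VV[0]=max(VV[0],msg_vec) then VV[0][0]++ -> VV[0]=[2, 3]
Event 4: LOCAL 1: VV[1][1]++ -> VV[1]=[0, 4]
Event 5: SEND 1->0: VV[1][1]++ -> VV[1]=[0, 5], msg_vec=[0, 5]; VV[0]=max(VV[0],msg_vec) then VV[0][0]++ -> VV[0]=[3, 5]
Event 6: LOCAL 1: VV[1][1]++ -> VV[1]=[0, 6]
Event 7: LOCAL 0: VV[0][0]++ -> VV[0]=[4, 5]
Event 8: SEND 1->0: VV[1][1]++ -> VV[1]=[0, 7], msg_vec=[0, 7]; VV[0]=max(VV[0],msg_vec) then VV[0][0]++ -> VV[0]=[5, 7]
Event 9: SEND 1->0: VV[1][1]++ -> VV[1]=[0, 8], msg_vec=[0, 8]; VV[0]=max(VV[0],msg_vec) then VV[0][0]++ -> VV[0]=[6, 8]
Final vectors: VV[0]=[6, 8]; VV[1]=[0, 8]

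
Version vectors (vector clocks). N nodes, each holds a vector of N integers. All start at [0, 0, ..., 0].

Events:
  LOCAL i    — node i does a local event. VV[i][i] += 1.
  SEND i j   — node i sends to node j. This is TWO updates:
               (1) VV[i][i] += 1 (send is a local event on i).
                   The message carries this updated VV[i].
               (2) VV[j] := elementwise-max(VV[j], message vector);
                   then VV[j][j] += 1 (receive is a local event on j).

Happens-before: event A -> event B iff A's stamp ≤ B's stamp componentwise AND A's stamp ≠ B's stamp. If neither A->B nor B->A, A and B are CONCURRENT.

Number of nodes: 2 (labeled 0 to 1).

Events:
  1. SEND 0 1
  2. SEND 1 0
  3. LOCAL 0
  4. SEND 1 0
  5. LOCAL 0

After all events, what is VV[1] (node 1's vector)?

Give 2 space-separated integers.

Answer: 1 3

Derivation:
Initial: VV[0]=[0, 0]
Initial: VV[1]=[0, 0]
Event 1: SEND 0->1: VV[0][0]++ -> VV[0]=[1, 0], msg_vec=[1, 0]; VV[1]=max(VV[1],msg_vec) then VV[1][1]++ -> VV[1]=[1, 1]
Event 2: SEND 1->0: VV[1][1]++ -> VV[1]=[1, 2], msg_vec=[1, 2]; VV[0]=max(VV[0],msg_vec) then VV[0][0]++ -> VV[0]=[2, 2]
Event 3: LOCAL 0: VV[0][0]++ -> VV[0]=[3, 2]
Event 4: SEND 1->0: VV[1][1]++ -> VV[1]=[1, 3], msg_vec=[1, 3]; VV[0]=max(VV[0],msg_vec) then VV[0][0]++ -> VV[0]=[4, 3]
Event 5: LOCAL 0: VV[0][0]++ -> VV[0]=[5, 3]
Final vectors: VV[0]=[5, 3]; VV[1]=[1, 3]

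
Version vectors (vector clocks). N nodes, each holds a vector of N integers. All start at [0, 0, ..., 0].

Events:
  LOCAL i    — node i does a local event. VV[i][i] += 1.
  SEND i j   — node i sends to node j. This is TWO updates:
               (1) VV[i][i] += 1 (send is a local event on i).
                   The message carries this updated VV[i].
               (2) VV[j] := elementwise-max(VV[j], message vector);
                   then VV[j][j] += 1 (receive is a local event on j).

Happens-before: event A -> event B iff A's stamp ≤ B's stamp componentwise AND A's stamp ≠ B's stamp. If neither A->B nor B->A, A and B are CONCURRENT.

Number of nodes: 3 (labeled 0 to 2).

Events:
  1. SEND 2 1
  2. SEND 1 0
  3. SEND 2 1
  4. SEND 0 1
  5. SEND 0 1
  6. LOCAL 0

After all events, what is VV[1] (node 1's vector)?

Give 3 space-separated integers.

Initial: VV[0]=[0, 0, 0]
Initial: VV[1]=[0, 0, 0]
Initial: VV[2]=[0, 0, 0]
Event 1: SEND 2->1: VV[2][2]++ -> VV[2]=[0, 0, 1], msg_vec=[0, 0, 1]; VV[1]=max(VV[1],msg_vec) then VV[1][1]++ -> VV[1]=[0, 1, 1]
Event 2: SEND 1->0: VV[1][1]++ -> VV[1]=[0, 2, 1], msg_vec=[0, 2, 1]; VV[0]=max(VV[0],msg_vec) then VV[0][0]++ -> VV[0]=[1, 2, 1]
Event 3: SEND 2->1: VV[2][2]++ -> VV[2]=[0, 0, 2], msg_vec=[0, 0, 2]; VV[1]=max(VV[1],msg_vec) then VV[1][1]++ -> VV[1]=[0, 3, 2]
Event 4: SEND 0->1: VV[0][0]++ -> VV[0]=[2, 2, 1], msg_vec=[2, 2, 1]; VV[1]=max(VV[1],msg_vec) then VV[1][1]++ -> VV[1]=[2, 4, 2]
Event 5: SEND 0->1: VV[0][0]++ -> VV[0]=[3, 2, 1], msg_vec=[3, 2, 1]; VV[1]=max(VV[1],msg_vec) then VV[1][1]++ -> VV[1]=[3, 5, 2]
Event 6: LOCAL 0: VV[0][0]++ -> VV[0]=[4, 2, 1]
Final vectors: VV[0]=[4, 2, 1]; VV[1]=[3, 5, 2]; VV[2]=[0, 0, 2]

Answer: 3 5 2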